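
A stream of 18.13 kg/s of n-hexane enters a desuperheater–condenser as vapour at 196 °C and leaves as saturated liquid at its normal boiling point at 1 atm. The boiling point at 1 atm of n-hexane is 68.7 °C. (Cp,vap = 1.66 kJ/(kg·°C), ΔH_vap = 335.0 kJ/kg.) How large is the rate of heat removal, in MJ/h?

vapour 196→68.7 °C: -211.32 kJ/kg
condensation at 68.7 °C: -335 kJ/kg
Δh = -211.32 + -335 = -546.32 kJ/kg
Q = ṁ·Δh = 18.13 kg/s × -546.32 kJ/kg = -9904.7 kJ/s
|Q| = 9904.7 kW = 35657 MJ/h

Q_c = 35700 MJ/h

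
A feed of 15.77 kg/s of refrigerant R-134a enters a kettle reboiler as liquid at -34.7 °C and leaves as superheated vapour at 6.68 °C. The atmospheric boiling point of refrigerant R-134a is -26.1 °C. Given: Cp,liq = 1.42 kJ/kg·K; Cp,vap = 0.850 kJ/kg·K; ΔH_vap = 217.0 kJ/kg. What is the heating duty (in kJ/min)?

Q = 243000 kJ/min

liquid -34.7→-26.1 °C: 12.212 kJ/kg
vaporisation at -26.1 °C: 217 kJ/kg
vapour -26.1→6.68 °C: 27.863 kJ/kg
Δh = 12.212 + 217 + 27.863 = 257.07 kJ/kg
Q = ṁ·Δh = 15.77 kg/s × 257.07 kJ/kg = 4054.1 kJ/s
|Q| = 4054.1 kW = 243240 kJ/min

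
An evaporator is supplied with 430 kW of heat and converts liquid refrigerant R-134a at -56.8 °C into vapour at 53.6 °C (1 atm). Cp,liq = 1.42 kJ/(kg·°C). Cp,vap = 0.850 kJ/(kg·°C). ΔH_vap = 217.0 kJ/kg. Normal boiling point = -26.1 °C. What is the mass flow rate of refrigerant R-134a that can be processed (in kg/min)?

ṁ = 78.6 kg/min

Δh = 1.42×(-26.1−-56.8) + 217.0 + 0.850×(53.6−-26.1) = 328.34 kJ/kg
Q = 430 kW = 430 kJ/s = 25800 kJ/min
ṁ = Q/Δh = 25800 / 328.34 = 78.577 kg/min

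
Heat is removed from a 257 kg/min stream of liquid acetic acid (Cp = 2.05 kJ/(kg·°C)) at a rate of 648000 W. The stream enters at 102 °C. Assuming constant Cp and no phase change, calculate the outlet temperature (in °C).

Q = 648000 W = 38880 kJ/min
ΔT = Q/(ṁ·Cp) = 38880/(257×2.05) = 73.797 K
T_out = 102 − 73.797 = 28.203 °C

T_out = 28.2 °C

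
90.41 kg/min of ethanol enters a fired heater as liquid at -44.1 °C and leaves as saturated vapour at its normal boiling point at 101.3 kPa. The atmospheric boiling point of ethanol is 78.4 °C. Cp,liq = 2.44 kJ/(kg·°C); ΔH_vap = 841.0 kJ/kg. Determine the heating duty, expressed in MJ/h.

liquid -44.1→78.4 °C: 298.9 kJ/kg
vaporisation at 78.4 °C: 841 kJ/kg
Δh = 298.9 + 841 = 1139.9 kJ/kg
Q = ṁ·Δh = 90.41 kg/min × 1139.9 kJ/kg = 103060 kJ/min
|Q| = 1717.6 kW = 6183.5 MJ/h

Q = 6180 MJ/h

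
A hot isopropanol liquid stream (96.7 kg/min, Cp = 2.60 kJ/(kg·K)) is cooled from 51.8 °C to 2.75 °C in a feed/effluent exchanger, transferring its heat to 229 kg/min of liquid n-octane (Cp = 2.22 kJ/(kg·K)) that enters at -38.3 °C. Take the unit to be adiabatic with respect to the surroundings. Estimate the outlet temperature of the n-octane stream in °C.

T_c,out = -14.0 °C

Heat released by hot stream: Q = 96.7 × 2.60 × (51.8 − 2.75) = 12332 kJ/min
Energy balance on cold side (adiabatic exchanger): Q = ṁ_c·Cp_c·(T_c,out − T_c,in)
T_c,out = -38.3 + 12332/(229 × 2.22) = -14.042 °C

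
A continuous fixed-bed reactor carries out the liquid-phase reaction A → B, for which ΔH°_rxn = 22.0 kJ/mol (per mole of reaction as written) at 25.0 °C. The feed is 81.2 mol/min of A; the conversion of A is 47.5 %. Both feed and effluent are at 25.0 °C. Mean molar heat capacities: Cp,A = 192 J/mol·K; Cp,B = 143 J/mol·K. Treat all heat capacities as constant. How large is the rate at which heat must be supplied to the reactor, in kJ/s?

Extent of reaction ξ = 0.475 × 81.2 = 38.57 mol/min
Reaction term: ξ·ΔH°_rxn = 38.57 × 22.0 = 848.54 kJ/min
Q = ΔH = 848.54 kJ/min = 14.142 kW
Heat supplied = 14.142 kJ/s

Q_in = 14.1 kJ/s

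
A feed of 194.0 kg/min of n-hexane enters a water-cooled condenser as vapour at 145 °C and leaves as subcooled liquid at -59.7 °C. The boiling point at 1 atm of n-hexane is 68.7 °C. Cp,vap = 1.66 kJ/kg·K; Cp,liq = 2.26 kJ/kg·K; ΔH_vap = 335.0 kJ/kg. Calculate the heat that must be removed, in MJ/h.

Q_c = 8750 MJ/h

vapour 145→68.7 °C: -126.66 kJ/kg
condensation at 68.7 °C: -335 kJ/kg
liquid 68.7→-59.7 °C: -290.18 kJ/kg
Δh = -126.66 + -335 + -290.18 = -751.84 kJ/kg
Q = ṁ·Δh = 194.0 kg/min × -751.84 kJ/kg = -145860 kJ/min
|Q| = 2431 kW = 8751.4 MJ/h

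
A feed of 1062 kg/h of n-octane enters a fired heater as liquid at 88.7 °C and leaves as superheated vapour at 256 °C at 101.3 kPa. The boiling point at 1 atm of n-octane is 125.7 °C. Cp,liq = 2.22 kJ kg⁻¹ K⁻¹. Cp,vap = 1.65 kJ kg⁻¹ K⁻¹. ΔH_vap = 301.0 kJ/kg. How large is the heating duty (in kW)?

Q = 176 kW

liquid 88.7→125.7 °C: 82.14 kJ/kg
vaporisation at 125.7 °C: 301 kJ/kg
vapour 125.7→256 °C: 215 kJ/kg
Δh = 82.14 + 301 + 215 = 598.13 kJ/kg
Q = ṁ·Δh = 1062 kg/h × 598.13 kJ/kg = 635220 kJ/h
|Q| = 176.45 kW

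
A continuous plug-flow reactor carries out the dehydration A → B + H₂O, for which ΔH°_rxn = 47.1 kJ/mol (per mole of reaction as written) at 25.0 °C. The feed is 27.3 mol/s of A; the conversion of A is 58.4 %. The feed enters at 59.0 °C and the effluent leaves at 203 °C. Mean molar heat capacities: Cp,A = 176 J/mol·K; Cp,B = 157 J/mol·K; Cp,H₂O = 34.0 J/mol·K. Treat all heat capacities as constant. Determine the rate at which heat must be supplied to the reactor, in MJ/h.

Q_in = 5350 MJ/h

Extent of reaction ξ = 0.584 × 27.3 = 15.943 mol/s
Reaction term: ξ·ΔH°_rxn = 15.943 × 47.1 = 750.92 kJ/s
Sensible, feed 59.0→25 °C: -163.36 kJ/s
Outlet flows (mol/s): A 11.357, B 15.943, H₂O 15.943
Sensible, products 25→203 °C: 897.82 kJ/s
Q = ΔH = 1485.4 kJ/s = 1485.4 kW
Heat supplied = 5347.4 MJ/h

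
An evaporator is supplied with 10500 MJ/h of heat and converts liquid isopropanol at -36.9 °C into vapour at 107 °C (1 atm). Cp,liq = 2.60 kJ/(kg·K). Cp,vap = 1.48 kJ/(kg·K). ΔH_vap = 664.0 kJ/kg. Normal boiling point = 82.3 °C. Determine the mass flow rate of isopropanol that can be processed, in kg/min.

Δh = 2.60×(82.3−-36.9) + 664.0 + 1.48×(107−82.3) = 1010.5 kJ/kg
Q = 10500 MJ/h = 2916.7 kJ/s = 175000 kJ/min
ṁ = Q/Δh = 175000 / 1010.5 = 173.19 kg/min

ṁ = 173 kg/min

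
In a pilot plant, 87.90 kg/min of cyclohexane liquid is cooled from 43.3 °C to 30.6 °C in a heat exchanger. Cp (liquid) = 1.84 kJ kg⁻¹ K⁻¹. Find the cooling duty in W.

Q_c = 34200 W

Q = ṁ·Cp·ΔT = 87.90 × 1.84 × (30.6 − 43.3) = -2054 kJ/min
Converting: 2054 / 60 s = 34.234 kW
Cooling duty = 34234 W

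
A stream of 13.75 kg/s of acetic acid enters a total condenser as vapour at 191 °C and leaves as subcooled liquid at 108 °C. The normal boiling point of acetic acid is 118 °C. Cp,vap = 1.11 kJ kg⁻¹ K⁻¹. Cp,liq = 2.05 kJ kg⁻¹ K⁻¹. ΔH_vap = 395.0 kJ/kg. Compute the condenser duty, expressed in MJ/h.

Q_c = 24600 MJ/h

vapour 191→118 °C: -81.03 kJ/kg
condensation at 118 °C: -395 kJ/kg
liquid 118→108 °C: -20.5 kJ/kg
Δh = -81.03 + -395 + -20.5 = -496.53 kJ/kg
Q = ṁ·Δh = 13.75 kg/s × -496.53 kJ/kg = -6827.3 kJ/s
|Q| = 6827.3 kW = 24578 MJ/h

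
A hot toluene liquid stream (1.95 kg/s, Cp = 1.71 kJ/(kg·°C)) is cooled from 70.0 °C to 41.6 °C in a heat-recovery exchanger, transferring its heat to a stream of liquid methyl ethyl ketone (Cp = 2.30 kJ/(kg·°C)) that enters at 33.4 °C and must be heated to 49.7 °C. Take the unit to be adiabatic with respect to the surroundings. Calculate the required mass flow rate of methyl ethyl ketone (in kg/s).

ṁ_c = 2.53 kg/s

Heat released by hot stream: Q = 1.95 × 1.71 × (70.0 − 41.6) = 94.7 kJ/s
Energy balance on cold side (adiabatic exchanger): Q = ṁ_c·Cp_c·(T_c,out − T_c,in)
ṁ_c = 94.7 / [2.30 × (49.7 − 33.4)] = 2.526 kg/s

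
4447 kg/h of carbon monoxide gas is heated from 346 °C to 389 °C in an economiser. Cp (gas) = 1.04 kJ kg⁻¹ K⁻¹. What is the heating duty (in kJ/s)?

Q = 55.2 kJ/s

Q = ṁ·Cp·ΔT = 4447 × 1.04 × (389 − 346) = 198870 kJ/h
Converting: 198870 / 3600 s = 55.242 kW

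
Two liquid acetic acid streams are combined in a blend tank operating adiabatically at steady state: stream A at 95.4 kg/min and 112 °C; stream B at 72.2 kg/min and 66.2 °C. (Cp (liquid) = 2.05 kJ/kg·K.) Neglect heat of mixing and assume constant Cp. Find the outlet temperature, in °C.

T_out = 92.3 °C

Adiabatic, steady state ⇒ Σ ṁᵢCp,ᵢ(T_out − Tᵢ) = 0
T_out = Σ ṁᵢCp,ᵢTᵢ / Σ ṁᵢCp,ᵢ
      = 31702 / 343.58 = 92.27 °C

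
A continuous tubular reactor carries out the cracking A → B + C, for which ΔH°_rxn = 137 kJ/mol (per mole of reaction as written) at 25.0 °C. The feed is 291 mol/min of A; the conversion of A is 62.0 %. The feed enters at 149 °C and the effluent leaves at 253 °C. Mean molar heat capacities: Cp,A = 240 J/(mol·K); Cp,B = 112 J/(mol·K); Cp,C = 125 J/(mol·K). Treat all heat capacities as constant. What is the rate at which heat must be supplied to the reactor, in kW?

Q_in = 531 kW

Extent of reaction ξ = 0.620 × 291 = 180.42 mol/min
Reaction term: ξ·ΔH°_rxn = 180.42 × 137 = 24718 kJ/min
Sensible, feed 149→25 °C: -8660.2 kJ/min
Outlet flows (mol/min): A 110.58, B 180.42, C 180.42
Sensible, products 25→253 °C: 15800 kJ/min
Q = ΔH = 31857 kJ/min = 530.96 kW
Heat supplied = 530.96 kW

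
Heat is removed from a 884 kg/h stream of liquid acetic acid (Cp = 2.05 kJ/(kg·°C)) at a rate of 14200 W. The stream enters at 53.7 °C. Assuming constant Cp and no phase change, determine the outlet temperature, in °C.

Q = 14200 W = 51120 kJ/h
ΔT = Q/(ṁ·Cp) = 51120/(884×2.05) = 28.209 K
T_out = 53.7 − 28.209 = 25.491 °C

T_out = 25.5 °C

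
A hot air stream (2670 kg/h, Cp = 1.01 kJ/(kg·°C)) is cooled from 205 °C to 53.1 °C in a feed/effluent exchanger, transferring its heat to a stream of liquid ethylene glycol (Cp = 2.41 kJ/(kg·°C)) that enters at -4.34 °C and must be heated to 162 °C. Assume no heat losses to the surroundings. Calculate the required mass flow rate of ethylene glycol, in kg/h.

ṁ_c = 1020 kg/h

Heat released by hot stream: Q = 2670 × 1.01 × (205 − 53.1) = 409630 kJ/h
Energy balance on cold side (adiabatic exchanger): Q = ṁ_c·Cp_c·(T_c,out − T_c,in)
ṁ_c = 409630 / [2.41 × (162 − -4.34)] = 1021.8 kg/h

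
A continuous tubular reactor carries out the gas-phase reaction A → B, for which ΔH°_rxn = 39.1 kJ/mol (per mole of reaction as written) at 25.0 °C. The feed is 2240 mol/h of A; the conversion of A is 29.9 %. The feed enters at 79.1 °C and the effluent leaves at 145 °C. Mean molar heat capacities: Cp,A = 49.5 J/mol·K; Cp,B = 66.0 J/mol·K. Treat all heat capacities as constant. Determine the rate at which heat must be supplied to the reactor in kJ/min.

Extent of reaction ξ = 0.299 × 2240 = 669.76 mol/h
Reaction term: ξ·ΔH°_rxn = 669.76 × 39.1 = 26188 kJ/h
Sensible, feed 79.1→25 °C: -5998.6 kJ/h
Outlet flows (mol/h): A 1570.2, B 669.76
Sensible, products 25→145 °C: 14632 kJ/h
Q = ΔH = 34821 kJ/h = 9.6724 kW
Heat supplied = 580.35 kJ/min

Q_in = 580 kJ/min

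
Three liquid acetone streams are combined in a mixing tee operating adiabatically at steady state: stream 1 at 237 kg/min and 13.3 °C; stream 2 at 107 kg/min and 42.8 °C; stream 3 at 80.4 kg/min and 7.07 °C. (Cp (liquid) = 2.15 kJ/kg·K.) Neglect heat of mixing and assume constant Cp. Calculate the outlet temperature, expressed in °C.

T_out = 19.6 °C

Energy balance with Q = 0: Σ ṁᵢCp,ᵢ(T_out − Tᵢ) = 0
Σ ṁᵢCp,ᵢTᵢ = 237×2.15×13.3 + 107×2.15×42.8 + 80.4×2.15×7.07 = 17845
Σ ṁᵢCp,ᵢ = 237×2.15 + 107×2.15 + 80.4×2.15 = 912.46
T_out = 17845 / 912.46 = 19.557 °C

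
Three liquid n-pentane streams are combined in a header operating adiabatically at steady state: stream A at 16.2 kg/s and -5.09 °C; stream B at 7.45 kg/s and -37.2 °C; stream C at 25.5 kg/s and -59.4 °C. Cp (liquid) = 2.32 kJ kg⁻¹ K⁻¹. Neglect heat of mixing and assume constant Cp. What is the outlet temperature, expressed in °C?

No heat crosses the boundary, so H_out = H_in.
Σ ṁᵢCp,ᵢTᵢ = 16.2×2.32×-5.09 + 7.45×2.32×-37.2 + 25.5×2.32×-59.4 = -4348.4
Σ ṁᵢCp,ᵢ = 16.2×2.32 + 7.45×2.32 + 25.5×2.32 = 114.03
T_out = -4348.4 / 114.03 = -38.134 °C

T_out = -38.1 °C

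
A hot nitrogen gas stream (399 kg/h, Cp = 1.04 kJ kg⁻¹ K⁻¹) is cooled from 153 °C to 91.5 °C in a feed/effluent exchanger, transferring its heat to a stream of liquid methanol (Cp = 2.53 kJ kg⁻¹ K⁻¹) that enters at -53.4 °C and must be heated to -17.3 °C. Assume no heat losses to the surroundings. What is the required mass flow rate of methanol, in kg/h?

ṁ_c = 279 kg/h

Heat released by hot stream: Q = 399 × 1.04 × (153 − 91.5) = 25520 kJ/h
Energy balance on cold side (adiabatic exchanger): Q = ṁ_c·Cp_c·(T_c,out − T_c,in)
ṁ_c = 25520 / [2.53 × (-17.3 − -53.4)] = 279.42 kg/h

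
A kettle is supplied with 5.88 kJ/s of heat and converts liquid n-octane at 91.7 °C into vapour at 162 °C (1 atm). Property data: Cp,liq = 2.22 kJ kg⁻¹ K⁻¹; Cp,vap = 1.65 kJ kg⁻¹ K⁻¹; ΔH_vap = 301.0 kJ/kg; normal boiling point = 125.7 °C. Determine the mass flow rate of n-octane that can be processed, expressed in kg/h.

Δh = 2.22×(125.7−91.7) + 301.0 + 1.65×(162−125.7) = 436.38 kJ/kg
Q = 5.88 kJ/s = 5.88 kJ/s = 21168 kJ/h
ṁ = Q/Δh = 21168 / 436.38 = 48.509 kg/h

ṁ = 48.5 kg/h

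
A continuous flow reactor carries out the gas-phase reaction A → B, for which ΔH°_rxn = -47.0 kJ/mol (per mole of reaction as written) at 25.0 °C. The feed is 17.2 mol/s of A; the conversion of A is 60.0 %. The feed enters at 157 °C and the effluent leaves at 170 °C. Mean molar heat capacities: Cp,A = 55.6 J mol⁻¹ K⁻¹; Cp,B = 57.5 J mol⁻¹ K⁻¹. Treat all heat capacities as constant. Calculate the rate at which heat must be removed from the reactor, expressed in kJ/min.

Q_out = 28200 kJ/min

Extent of reaction ξ = 0.600 × 17.2 = 10.32 mol/s
Reaction term: ξ·ΔH°_rxn = 10.32 × -47.0 = -485.04 kJ/s
Sensible, feed 157→25 °C: -126.23 kJ/s
Outlet flows (mol/s): A 6.88, B 10.32
Sensible, products 25→170 °C: 141.51 kJ/s
Q = ΔH = -469.76 kJ/s = -469.76 kW
Heat removed = 28186 kJ/min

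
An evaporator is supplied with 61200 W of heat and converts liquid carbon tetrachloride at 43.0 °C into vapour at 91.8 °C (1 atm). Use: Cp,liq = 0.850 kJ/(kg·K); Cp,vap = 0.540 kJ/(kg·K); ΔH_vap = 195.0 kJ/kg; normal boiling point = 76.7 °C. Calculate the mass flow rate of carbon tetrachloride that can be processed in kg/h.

ṁ = 950 kg/h

Δh = 0.850×(76.7−43.0) + 195.0 + 0.540×(91.8−76.7) = 231.8 kJ/kg
Q = 61200 W = 61.2 kJ/s = 220320 kJ/h
ṁ = Q/Δh = 220320 / 231.8 = 950.48 kg/h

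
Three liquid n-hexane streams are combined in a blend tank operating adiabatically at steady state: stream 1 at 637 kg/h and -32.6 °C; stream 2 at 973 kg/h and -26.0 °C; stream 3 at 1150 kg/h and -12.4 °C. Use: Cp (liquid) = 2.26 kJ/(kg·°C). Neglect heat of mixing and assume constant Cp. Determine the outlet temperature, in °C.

Energy balance with Q = 0: Σ ṁᵢCp,ᵢ(T_out − Tᵢ) = 0
Σ ṁᵢCp,ᵢTᵢ = 637×2.26×-32.6 + 973×2.26×-26.0 + 1150×2.26×-12.4 = -136330
Σ ṁᵢCp,ᵢ = 637×2.26 + 973×2.26 + 1150×2.26 = 6237.6
T_out = -136330 / 6237.6 = -21.857 °C

T_out = -21.9 °C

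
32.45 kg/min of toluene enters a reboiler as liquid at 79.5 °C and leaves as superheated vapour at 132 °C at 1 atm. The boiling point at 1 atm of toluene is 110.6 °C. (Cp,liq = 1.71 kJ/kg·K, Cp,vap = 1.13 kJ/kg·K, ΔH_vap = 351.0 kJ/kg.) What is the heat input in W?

Q = 232000 W

liquid 79.5→110.6 °C: 53.181 kJ/kg
vaporisation at 110.6 °C: 351 kJ/kg
vapour 110.6→132 °C: 24.182 kJ/kg
Δh = 53.181 + 351 + 24.182 = 428.36 kJ/kg
Q = ṁ·Δh = 32.45 kg/min × 428.36 kJ/kg = 13900 kJ/min
|Q| = 231.67 kW = 231670 W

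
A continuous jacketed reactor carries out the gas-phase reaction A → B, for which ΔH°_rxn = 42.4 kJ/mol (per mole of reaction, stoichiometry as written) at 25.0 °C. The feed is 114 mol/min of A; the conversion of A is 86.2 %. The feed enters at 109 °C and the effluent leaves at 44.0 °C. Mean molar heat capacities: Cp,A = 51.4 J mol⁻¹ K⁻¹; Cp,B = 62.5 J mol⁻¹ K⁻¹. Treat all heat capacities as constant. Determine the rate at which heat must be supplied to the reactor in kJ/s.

Q_in = 63.4 kJ/s

Extent of reaction ξ = 0.862 × 114 = 98.268 mol/min
Reaction term: ξ·ΔH°_rxn = 98.268 × 42.4 = 4166.6 kJ/min
Sensible, feed 109→25 °C: -492.21 kJ/min
Outlet flows (mol/min): A 15.732, B 98.268
Sensible, products 25→44.0 °C: 132.06 kJ/min
Q = ΔH = 3806.4 kJ/min = 63.44 kW
Heat supplied = 63.44 kJ/s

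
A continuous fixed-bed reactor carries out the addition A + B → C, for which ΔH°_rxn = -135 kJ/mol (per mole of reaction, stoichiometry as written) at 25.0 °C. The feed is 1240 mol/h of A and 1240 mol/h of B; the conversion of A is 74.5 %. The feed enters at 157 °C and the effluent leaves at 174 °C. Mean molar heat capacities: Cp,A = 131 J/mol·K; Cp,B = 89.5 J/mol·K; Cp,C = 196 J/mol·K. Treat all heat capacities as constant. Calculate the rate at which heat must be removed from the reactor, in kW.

Extent of reaction ξ = 0.745 × 1240 = 923.8 mol/h
Reaction term: ξ·ΔH°_rxn = 923.8 × -135 = -124710 kJ/h
Sensible, feed 157→25 °C: -36091 kJ/h
Outlet flows (mol/h): A 316.2, B 316.2, C 923.8
Sensible, products 25→174 °C: 37367 kJ/h
Q = ΔH = -123440 kJ/h = -34.288 kW
Heat removed = 34.288 kW

Q_out = 34.3 kW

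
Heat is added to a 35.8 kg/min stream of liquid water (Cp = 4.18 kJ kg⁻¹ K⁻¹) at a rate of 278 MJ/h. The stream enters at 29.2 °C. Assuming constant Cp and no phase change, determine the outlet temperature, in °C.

T_out = 60.2 °C

Q = 278 MJ/h = 4633.3 kJ/min
ΔT = Q/(ṁ·Cp) = 4633.3/(35.8×4.18) = 30.962 K
T_out = 29.2 + 30.962 = 60.162 °C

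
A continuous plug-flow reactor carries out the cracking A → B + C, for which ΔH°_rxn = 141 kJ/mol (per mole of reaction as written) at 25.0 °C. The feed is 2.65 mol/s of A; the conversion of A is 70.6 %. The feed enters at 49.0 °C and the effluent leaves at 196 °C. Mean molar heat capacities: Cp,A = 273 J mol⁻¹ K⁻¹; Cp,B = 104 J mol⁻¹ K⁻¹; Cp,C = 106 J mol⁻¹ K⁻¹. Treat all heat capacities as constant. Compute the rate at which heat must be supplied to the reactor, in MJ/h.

Q_in = 1260 MJ/h

Extent of reaction ξ = 0.706 × 2.65 = 1.8709 mol/s
Reaction term: ξ·ΔH°_rxn = 1.8709 × 141 = 263.8 kJ/s
Sensible, feed 49.0→25 °C: -17.363 kJ/s
Outlet flows (mol/s): A 0.7791, B 1.8709, C 1.8709
Sensible, products 25→196 °C: 103.55 kJ/s
Q = ΔH = 349.99 kJ/s = 349.99 kW
Heat supplied = 1260 MJ/h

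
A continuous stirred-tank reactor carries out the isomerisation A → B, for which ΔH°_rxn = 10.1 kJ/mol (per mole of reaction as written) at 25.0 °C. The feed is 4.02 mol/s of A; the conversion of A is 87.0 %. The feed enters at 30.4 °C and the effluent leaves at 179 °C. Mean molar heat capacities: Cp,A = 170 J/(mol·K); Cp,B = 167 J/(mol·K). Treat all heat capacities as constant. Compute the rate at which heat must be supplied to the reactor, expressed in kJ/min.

Q_in = 8120 kJ/min

Extent of reaction ξ = 0.870 × 4.02 = 3.4974 mol/s
Reaction term: ξ·ΔH°_rxn = 3.4974 × 10.1 = 35.324 kJ/s
Sensible, feed 30.4→25 °C: -3.6904 kJ/s
Outlet flows (mol/s): A 0.5226, B 3.4974
Sensible, products 25→179 °C: 103.63 kJ/s
Q = ΔH = 135.26 kJ/s = 135.26 kW
Heat supplied = 8115.7 kJ/min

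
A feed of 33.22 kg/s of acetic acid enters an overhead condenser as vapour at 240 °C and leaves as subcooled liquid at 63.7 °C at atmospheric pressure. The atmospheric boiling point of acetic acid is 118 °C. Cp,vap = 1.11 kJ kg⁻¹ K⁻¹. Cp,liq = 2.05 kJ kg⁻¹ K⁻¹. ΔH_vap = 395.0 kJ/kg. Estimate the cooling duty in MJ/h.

Q_c = 76700 MJ/h

vapour 240→118 °C: -135.42 kJ/kg
condensation at 118 °C: -395 kJ/kg
liquid 118→63.7 °C: -111.31 kJ/kg
Δh = -135.42 + -395 + -111.31 = -641.74 kJ/kg
Q = ṁ·Δh = 33.22 kg/s × -641.74 kJ/kg = -21318 kJ/s
|Q| = 21318 kW = 76746 MJ/h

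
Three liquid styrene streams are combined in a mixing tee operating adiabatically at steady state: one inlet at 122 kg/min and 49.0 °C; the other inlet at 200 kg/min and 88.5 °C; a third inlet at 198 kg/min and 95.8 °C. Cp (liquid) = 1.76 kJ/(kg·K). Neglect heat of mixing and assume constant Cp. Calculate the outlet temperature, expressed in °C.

T_out = 82.0 °C

Energy balance with Q = 0: Σ ṁᵢCp,ᵢ(T_out − Tᵢ) = 0
Σ ṁᵢCp,ᵢTᵢ = 122×1.76×49.0 + 200×1.76×88.5 + 198×1.76×95.8 = 75058
Σ ṁᵢCp,ᵢ = 122×1.76 + 200×1.76 + 198×1.76 = 915.2
T_out = 75058 / 915.2 = 82.012 °C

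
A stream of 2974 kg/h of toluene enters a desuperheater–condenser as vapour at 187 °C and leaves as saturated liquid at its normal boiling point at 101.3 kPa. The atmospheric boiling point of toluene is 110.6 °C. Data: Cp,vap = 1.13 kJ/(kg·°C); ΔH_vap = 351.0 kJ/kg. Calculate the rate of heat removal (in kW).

vapour 187→110.6 °C: -86.332 kJ/kg
condensation at 110.6 °C: -351 kJ/kg
Δh = -86.332 + -351 = -437.33 kJ/kg
Q = ṁ·Δh = 2974 kg/h × -437.33 kJ/kg = -1.3006e+06 kJ/h
|Q| = 361.28 kW

Q_c = 361 kW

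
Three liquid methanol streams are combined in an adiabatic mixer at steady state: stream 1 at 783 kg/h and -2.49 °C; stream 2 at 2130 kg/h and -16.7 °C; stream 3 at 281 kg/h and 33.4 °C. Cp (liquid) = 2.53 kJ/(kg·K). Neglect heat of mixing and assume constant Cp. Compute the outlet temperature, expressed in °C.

T_out = -8.81 °C

Energy balance with Q = 0: Σ ṁᵢCp,ᵢ(T_out − Tᵢ) = 0
Σ ṁᵢCp,ᵢTᵢ = 783×2.53×-2.49 + 2130×2.53×-16.7 + 281×2.53×33.4 = -71182
Σ ṁᵢCp,ᵢ = 783×2.53 + 2130×2.53 + 281×2.53 = 8080.8
T_out = -71182 / 8080.8 = -8.8088 °C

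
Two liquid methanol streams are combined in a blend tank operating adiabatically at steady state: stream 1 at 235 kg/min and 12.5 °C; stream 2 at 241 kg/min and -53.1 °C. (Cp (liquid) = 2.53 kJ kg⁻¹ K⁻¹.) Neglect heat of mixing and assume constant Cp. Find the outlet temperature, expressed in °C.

T_out = -20.7 °C

Energy balance with Q = 0: Σ ṁᵢCp,ᵢ(T_out − Tᵢ) = 0
Σ ṁᵢCp,ᵢTᵢ = 235×2.53×12.5 + 241×2.53×-53.1 = -24945
Σ ṁᵢCp,ᵢ = 235×2.53 + 241×2.53 = 1204.3
T_out = -24945 / 1204.3 = -20.713 °C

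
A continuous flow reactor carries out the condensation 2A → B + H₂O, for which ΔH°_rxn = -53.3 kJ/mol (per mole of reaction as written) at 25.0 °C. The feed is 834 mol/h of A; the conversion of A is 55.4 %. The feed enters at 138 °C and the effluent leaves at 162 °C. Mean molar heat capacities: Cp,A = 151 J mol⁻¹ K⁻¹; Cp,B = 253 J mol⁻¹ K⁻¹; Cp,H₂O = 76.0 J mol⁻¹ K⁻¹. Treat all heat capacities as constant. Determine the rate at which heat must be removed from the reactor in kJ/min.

Extent of reaction ξ = 0.554 × 834 / 2 = 231.02 mol/h
Reaction term: ξ·ΔH°_rxn = 231.02 × -53.3 = -12313 kJ/h
Sensible, feed 138→25 °C: -14231 kJ/h
Outlet flows (mol/h): A 371.96, B 231.02, H₂O 231.02
Sensible, products 25→162 °C: 18107 kJ/h
Q = ΔH = -8436.3 kJ/h = -2.3434 kW
Heat removed = 140.61 kJ/min

Q_out = 141 kJ/min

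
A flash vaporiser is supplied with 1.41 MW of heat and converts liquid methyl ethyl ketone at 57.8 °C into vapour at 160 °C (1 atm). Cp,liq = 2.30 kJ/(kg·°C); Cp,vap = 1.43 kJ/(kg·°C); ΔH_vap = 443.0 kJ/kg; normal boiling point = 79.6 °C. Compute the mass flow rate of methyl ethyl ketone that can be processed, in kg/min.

ṁ = 139 kg/min

Δh = 2.30×(79.6−57.8) + 443.0 + 1.43×(160−79.6) = 608.11 kJ/kg
Q = 1.41 MW = 1410 kJ/s = 84600 kJ/min
ṁ = Q/Δh = 84600 / 608.11 = 139.12 kg/min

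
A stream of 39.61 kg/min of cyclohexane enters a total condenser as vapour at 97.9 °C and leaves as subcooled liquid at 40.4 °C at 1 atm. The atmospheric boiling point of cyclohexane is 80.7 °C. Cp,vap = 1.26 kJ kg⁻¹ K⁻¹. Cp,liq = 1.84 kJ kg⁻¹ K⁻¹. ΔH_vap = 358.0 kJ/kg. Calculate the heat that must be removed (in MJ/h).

vapour 97.9→80.7 °C: -21.672 kJ/kg
condensation at 80.7 °C: -358 kJ/kg
liquid 80.7→40.4 °C: -74.152 kJ/kg
Δh = -21.672 + -358 + -74.152 = -453.82 kJ/kg
Q = ṁ·Δh = 39.61 kg/min × -453.82 kJ/kg = -17976 kJ/min
|Q| = 299.6 kW = 1078.6 MJ/h

Q_c = 1080 MJ/h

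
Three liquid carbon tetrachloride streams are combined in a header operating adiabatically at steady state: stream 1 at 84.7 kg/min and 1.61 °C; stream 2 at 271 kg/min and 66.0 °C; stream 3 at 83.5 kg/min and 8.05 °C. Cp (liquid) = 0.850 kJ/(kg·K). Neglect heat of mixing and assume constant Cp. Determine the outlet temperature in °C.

T_out = 42.6 °C

Energy balance with Q = 0: Σ ṁᵢCp,ᵢ(T_out − Tᵢ) = 0
Σ ṁᵢCp,ᵢTᵢ = 84.7×0.850×1.61 + 271×0.850×66.0 + 83.5×0.850×8.05 = 15890
Σ ṁᵢCp,ᵢ = 84.7×0.850 + 271×0.850 + 83.5×0.850 = 373.32
T_out = 15890 / 373.32 = 42.565 °C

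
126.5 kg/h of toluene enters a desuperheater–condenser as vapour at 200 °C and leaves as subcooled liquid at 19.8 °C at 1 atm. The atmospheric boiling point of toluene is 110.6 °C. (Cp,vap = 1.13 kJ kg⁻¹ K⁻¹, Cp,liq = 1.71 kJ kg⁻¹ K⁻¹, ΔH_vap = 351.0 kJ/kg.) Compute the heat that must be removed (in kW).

Q_c = 21.3 kW

vapour 200→110.6 °C: -101.02 kJ/kg
condensation at 110.6 °C: -351 kJ/kg
liquid 110.6→19.8 °C: -155.27 kJ/kg
Δh = -101.02 + -351 + -155.27 = -607.29 kJ/kg
Q = ṁ·Δh = 126.5 kg/h × -607.29 kJ/kg = -76822 kJ/h
|Q| = 21.339 kW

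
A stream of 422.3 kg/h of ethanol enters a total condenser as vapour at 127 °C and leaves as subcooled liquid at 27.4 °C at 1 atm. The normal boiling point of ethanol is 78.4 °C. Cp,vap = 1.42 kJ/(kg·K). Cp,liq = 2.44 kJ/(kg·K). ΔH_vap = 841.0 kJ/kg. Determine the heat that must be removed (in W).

vapour 127→78.4 °C: -69.012 kJ/kg
condensation at 78.4 °C: -841 kJ/kg
liquid 78.4→27.4 °C: -124.44 kJ/kg
Δh = -69.012 + -841 + -124.44 = -1034.5 kJ/kg
Q = ṁ·Δh = 422.3 kg/h × -1034.5 kJ/kg = -436850 kJ/h
|Q| = 121.35 kW = 121350 W

Q_c = 121000 W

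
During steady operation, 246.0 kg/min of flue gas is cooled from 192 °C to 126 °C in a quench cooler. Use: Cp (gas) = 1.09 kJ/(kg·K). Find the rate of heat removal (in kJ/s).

Q = ṁ·Cp·ΔT = 246.0 × 1.09 × (126 − 192) = -17697 kJ/min
Converting: 17697 / 60 s = 294.95 kW

Q_c = 295 kJ/s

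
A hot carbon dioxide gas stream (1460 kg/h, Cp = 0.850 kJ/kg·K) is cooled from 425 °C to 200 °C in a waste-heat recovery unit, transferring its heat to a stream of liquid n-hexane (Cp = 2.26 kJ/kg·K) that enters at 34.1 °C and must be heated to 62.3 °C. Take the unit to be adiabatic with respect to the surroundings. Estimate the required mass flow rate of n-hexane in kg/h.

Heat released by hot stream: Q = 1460 × 0.850 × (425 − 200) = 279220 kJ/h
Energy balance on cold side (adiabatic exchanger): Q = ṁ_c·Cp_c·(T_c,out − T_c,in)
ṁ_c = 279220 / [2.26 × (62.3 − 34.1)] = 4381.2 kg/h

ṁ_c = 4380 kg/h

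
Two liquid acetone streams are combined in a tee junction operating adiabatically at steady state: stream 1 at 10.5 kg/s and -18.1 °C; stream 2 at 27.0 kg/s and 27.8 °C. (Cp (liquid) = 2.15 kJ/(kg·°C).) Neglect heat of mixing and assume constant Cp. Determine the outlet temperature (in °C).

T_out = 14.9 °C

No heat crosses the boundary, so H_out = H_in.
Σ ṁᵢCp,ᵢTᵢ = 10.5×2.15×-18.1 + 27.0×2.15×27.8 = 1205.2
Σ ṁᵢCp,ᵢ = 10.5×2.15 + 27.0×2.15 = 80.625
T_out = 1205.2 / 80.625 = 14.948 °C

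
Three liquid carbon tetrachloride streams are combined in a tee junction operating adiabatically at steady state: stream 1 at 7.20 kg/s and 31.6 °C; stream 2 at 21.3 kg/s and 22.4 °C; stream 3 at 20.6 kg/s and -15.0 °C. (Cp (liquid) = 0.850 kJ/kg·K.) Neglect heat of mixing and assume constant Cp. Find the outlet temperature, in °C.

Adiabatic, steady state ⇒ Σ ṁᵢCp,ᵢ(T_out − Tᵢ) = 0
Σ ṁᵢCp,ᵢTᵢ = 7.20×0.850×31.6 + 21.3×0.850×22.4 + 20.6×0.850×-15.0 = 336.29
Σ ṁᵢCp,ᵢ = 7.20×0.850 + 21.3×0.850 + 20.6×0.850 = 41.735
T_out = 336.29 / 41.735 = 8.0578 °C

T_out = 8.06 °C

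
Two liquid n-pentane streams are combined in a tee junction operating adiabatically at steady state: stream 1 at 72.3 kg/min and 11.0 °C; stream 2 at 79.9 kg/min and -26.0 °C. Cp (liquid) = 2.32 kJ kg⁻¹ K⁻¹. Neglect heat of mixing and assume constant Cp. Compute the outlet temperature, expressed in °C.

T_out = -8.42 °C

No heat crosses the boundary, so H_out = H_in.
T_out = Σ ṁᵢCp,ᵢTᵢ / Σ ṁᵢCp,ᵢ
      = -2974.5 / 353.1 = -8.4238 °C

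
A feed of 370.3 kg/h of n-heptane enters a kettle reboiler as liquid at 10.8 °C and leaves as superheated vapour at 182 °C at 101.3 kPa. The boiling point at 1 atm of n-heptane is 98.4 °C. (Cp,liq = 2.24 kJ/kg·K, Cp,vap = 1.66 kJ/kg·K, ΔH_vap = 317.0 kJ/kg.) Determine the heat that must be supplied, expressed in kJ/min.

Q = 4020 kJ/min

liquid 10.8→98.4 °C: 196.22 kJ/kg
vaporisation at 98.4 °C: 317 kJ/kg
vapour 98.4→182 °C: 138.78 kJ/kg
Δh = 196.22 + 317 + 138.78 = 652 kJ/kg
Q = ṁ·Δh = 370.3 kg/h × 652 kJ/kg = 241440 kJ/h
|Q| = 67.065 kW = 4023.9 kJ/min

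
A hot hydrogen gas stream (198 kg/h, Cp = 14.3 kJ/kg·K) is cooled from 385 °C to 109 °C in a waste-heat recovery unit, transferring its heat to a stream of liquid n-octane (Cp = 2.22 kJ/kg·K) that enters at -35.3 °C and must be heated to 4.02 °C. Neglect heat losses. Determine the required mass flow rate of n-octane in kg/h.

ṁ_c = 8950 kg/h

Heat released by hot stream: Q = 198 × 14.3 × (385 − 109) = 781470 kJ/h
Energy balance on cold side (adiabatic exchanger): Q = ṁ_c·Cp_c·(T_c,out − T_c,in)
ṁ_c = 781470 / [2.22 × (4.02 − -35.3)] = 8952.5 kg/h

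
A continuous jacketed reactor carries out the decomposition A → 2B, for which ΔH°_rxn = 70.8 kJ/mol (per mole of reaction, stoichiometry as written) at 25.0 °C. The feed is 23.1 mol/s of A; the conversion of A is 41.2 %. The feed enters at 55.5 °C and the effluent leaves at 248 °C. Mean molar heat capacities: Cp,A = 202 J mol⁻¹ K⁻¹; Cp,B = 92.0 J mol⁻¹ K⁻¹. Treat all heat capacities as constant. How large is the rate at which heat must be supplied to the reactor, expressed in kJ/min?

Q_in = 92000 kJ/min

Extent of reaction ξ = 0.412 × 23.1 = 9.5172 mol/s
Reaction term: ξ·ΔH°_rxn = 9.5172 × 70.8 = 673.82 kJ/s
Sensible, feed 55.5→25 °C: -142.32 kJ/s
Outlet flows (mol/s): A 13.583, B 19.034
Sensible, products 25→248 °C: 1002.4 kJ/s
Q = ΔH = 1533.9 kJ/s = 1533.9 kW
Heat supplied = 92032 kJ/min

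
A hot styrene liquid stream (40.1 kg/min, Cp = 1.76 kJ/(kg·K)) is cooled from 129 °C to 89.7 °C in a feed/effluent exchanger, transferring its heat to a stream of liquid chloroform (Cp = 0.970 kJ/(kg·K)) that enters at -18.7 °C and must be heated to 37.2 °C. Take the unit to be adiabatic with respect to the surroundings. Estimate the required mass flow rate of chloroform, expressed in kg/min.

Heat released by hot stream: Q = 40.1 × 1.76 × (129 − 89.7) = 2773.6 kJ/min
Energy balance on cold side (adiabatic exchanger): Q = ṁ_c·Cp_c·(T_c,out − T_c,in)
ṁ_c = 2773.6 / [0.970 × (37.2 − -18.7)] = 51.152 kg/min

ṁ_c = 51.2 kg/min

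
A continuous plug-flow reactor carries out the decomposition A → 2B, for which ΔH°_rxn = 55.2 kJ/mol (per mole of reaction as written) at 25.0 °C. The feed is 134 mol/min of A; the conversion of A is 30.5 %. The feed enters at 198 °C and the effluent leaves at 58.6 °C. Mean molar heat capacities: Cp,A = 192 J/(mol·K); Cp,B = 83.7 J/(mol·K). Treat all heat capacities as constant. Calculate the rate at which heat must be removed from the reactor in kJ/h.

Q_out = 81900 kJ/h

Extent of reaction ξ = 0.305 × 134 = 40.87 mol/min
Reaction term: ξ·ΔH°_rxn = 40.87 × 55.2 = 2256 kJ/min
Sensible, feed 198→25 °C: -4450.9 kJ/min
Outlet flows (mol/min): A 93.13, B 81.74
Sensible, products 25→58.6 °C: 830.68 kJ/min
Q = ΔH = -1364.2 kJ/min = -22.737 kW
Heat removed = 81854 kJ/h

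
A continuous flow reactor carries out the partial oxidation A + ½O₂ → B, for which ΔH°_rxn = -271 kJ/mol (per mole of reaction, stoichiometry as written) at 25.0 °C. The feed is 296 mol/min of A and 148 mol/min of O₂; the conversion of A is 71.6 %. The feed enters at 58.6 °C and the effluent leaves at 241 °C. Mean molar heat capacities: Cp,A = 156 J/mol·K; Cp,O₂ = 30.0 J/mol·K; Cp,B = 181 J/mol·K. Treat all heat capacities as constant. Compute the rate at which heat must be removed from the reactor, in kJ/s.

Q_out = 796 kJ/s

Extent of reaction ξ = 0.716 × 296 = 211.94 mol/min
Reaction term: ξ·ΔH°_rxn = 211.94 × -271 = -57435 kJ/min
Sensible, feed 58.6→25 °C: -1700.7 kJ/min
Outlet flows (mol/min): A 84.064, O₂ 42.032, B 211.94
Sensible, products 25→241 °C: 11391 kJ/min
Q = ΔH = -47745 kJ/min = -795.74 kW
Heat removed = 795.74 kJ/s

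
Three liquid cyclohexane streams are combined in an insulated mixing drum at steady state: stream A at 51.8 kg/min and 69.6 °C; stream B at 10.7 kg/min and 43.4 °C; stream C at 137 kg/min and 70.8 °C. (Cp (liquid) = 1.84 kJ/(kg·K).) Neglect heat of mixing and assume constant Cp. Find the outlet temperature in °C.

Energy balance with Q = 0: Σ ṁᵢCp,ᵢ(T_out − Tᵢ) = 0
Σ ṁᵢCp,ᵢTᵢ = 51.8×1.84×69.6 + 10.7×1.84×43.4 + 137×1.84×70.8 = 25335
Σ ṁᵢCp,ᵢ = 51.8×1.84 + 10.7×1.84 + 137×1.84 = 367.08
T_out = 25335 / 367.08 = 69.019 °C

T_out = 69.0 °C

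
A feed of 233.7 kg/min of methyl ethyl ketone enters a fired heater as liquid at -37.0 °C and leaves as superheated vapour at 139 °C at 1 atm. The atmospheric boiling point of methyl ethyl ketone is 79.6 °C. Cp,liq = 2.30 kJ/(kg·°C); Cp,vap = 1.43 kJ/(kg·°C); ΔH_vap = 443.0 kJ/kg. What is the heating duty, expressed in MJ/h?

liquid -37.0→79.6 °C: 268.18 kJ/kg
vaporisation at 79.6 °C: 443 kJ/kg
vapour 79.6→139 °C: 84.942 kJ/kg
Δh = 268.18 + 443 + 84.942 = 796.12 kJ/kg
Q = ṁ·Δh = 233.7 kg/min × 796.12 kJ/kg = 186050 kJ/min
|Q| = 3100.9 kW = 11163 MJ/h

Q = 11200 MJ/h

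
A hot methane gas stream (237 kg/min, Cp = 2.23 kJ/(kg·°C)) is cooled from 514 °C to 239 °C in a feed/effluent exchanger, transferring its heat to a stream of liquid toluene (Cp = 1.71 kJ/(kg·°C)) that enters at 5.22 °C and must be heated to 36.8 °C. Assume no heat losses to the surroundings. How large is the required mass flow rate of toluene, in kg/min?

Heat released by hot stream: Q = 237 × 2.23 × (514 − 239) = 145340 kJ/min
Energy balance on cold side (adiabatic exchanger): Q = ṁ_c·Cp_c·(T_c,out − T_c,in)
ṁ_c = 145340 / [1.71 × (36.8 − 5.22)] = 2691.4 kg/min

ṁ_c = 2690 kg/min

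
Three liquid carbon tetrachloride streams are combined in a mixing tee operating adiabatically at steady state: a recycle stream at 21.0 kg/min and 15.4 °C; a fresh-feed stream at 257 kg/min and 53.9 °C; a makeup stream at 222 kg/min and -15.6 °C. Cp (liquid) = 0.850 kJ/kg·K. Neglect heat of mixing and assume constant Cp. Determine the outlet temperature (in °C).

T_out = 21.4 °C

Adiabatic, steady state ⇒ Σ ṁᵢCp,ᵢ(T_out − Tᵢ) = 0
T_out = Σ ṁᵢCp,ᵢTᵢ / Σ ṁᵢCp,ᵢ
      = 9105.6 / 425 = 21.425 °C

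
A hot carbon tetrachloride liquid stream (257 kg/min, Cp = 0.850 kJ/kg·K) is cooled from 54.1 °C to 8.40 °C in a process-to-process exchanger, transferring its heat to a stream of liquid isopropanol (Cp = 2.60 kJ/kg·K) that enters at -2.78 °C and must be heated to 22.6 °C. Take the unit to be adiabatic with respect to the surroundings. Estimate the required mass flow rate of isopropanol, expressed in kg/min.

Heat released by hot stream: Q = 257 × 0.850 × (54.1 − 8.40) = 9983.2 kJ/min
Energy balance on cold side (adiabatic exchanger): Q = ṁ_c·Cp_c·(T_c,out − T_c,in)
ṁ_c = 9983.2 / [2.60 × (22.6 − -2.78)] = 151.29 kg/min

ṁ_c = 151 kg/min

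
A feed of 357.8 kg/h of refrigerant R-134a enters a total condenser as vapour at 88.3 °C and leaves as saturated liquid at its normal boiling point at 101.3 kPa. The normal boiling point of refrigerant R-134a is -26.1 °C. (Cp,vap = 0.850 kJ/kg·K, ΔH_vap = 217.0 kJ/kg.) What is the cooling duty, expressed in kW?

vapour 88.3→-26.1 °C: -97.24 kJ/kg
condensation at -26.1 °C: -217 kJ/kg
Δh = -97.24 + -217 = -314.24 kJ/kg
Q = ṁ·Δh = 357.8 kg/h × -314.24 kJ/kg = -112440 kJ/h
|Q| = 31.232 kW

Q_c = 31.2 kW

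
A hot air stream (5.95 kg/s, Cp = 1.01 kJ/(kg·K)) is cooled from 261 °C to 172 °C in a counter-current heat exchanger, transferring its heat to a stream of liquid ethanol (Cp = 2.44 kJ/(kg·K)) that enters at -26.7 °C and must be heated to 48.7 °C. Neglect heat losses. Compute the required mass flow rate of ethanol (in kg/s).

Heat released by hot stream: Q = 5.95 × 1.01 × (261 − 172) = 534.85 kJ/s
Energy balance on cold side (adiabatic exchanger): Q = ṁ_c·Cp_c·(T_c,out − T_c,in)
ṁ_c = 534.85 / [2.44 × (48.7 − -26.7)] = 2.9071 kg/s

ṁ_c = 2.91 kg/s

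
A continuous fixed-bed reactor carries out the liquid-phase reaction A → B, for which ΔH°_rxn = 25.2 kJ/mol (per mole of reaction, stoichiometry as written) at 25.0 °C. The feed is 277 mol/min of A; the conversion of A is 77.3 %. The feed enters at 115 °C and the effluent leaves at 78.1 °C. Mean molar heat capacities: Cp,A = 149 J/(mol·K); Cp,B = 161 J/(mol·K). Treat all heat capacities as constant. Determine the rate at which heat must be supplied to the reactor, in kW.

Q_in = 66.8 kW

Extent of reaction ξ = 0.773 × 277 = 214.12 mol/min
Reaction term: ξ·ΔH°_rxn = 214.12 × 25.2 = 5395.8 kJ/min
Sensible, feed 115→25 °C: -3714.6 kJ/min
Outlet flows (mol/min): A 62.879, B 214.12
Sensible, products 25→78.1 °C: 2328 kJ/min
Q = ΔH = 4009.3 kJ/min = 66.822 kW
Heat supplied = 66.822 kW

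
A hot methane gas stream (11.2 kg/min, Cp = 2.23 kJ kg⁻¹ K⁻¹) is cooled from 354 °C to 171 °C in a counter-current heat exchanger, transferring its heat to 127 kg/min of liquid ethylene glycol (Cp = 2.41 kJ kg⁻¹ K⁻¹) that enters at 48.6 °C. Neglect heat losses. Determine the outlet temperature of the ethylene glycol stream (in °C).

T_c,out = 63.5 °C

Heat released by hot stream: Q = 11.2 × 2.23 × (354 − 171) = 4570.6 kJ/min
Energy balance on cold side (adiabatic exchanger): Q = ṁ_c·Cp_c·(T_c,out − T_c,in)
T_c,out = 48.6 + 4570.6/(127 × 2.41) = 63.533 °C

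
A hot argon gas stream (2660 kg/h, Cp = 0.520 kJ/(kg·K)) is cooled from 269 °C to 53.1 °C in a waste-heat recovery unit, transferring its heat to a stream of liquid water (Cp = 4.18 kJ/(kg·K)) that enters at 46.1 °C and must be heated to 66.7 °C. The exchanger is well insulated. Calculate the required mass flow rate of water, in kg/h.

ṁ_c = 3470 kg/h

Heat released by hot stream: Q = 2660 × 0.520 × (269 − 53.1) = 298630 kJ/h
Energy balance on cold side (adiabatic exchanger): Q = ṁ_c·Cp_c·(T_c,out − T_c,in)
ṁ_c = 298630 / [4.18 × (66.7 − 46.1)] = 3468.1 kg/h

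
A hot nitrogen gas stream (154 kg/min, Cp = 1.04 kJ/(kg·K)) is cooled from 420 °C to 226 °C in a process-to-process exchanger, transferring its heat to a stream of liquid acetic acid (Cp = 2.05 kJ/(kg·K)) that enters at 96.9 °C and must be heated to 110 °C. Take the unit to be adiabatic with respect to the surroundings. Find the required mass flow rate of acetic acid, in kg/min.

ṁ_c = 1160 kg/min

Heat released by hot stream: Q = 154 × 1.04 × (420 − 226) = 31071 kJ/min
Energy balance on cold side (adiabatic exchanger): Q = ṁ_c·Cp_c·(T_c,out − T_c,in)
ṁ_c = 31071 / [2.05 × (110 − 96.9)] = 1157 kg/min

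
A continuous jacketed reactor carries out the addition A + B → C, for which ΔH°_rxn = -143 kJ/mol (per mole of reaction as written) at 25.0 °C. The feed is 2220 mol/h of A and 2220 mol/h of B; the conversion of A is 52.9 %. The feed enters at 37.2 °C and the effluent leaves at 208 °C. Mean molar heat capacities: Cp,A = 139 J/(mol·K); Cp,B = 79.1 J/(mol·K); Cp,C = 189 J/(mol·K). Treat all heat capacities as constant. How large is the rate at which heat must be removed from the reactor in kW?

Q_out = 25.4 kW

Extent of reaction ξ = 0.529 × 2220 = 1174.4 mol/h
Reaction term: ξ·ΔH°_rxn = 1174.4 × -143 = -167940 kJ/h
Sensible, feed 37.2→25 °C: -5907 kJ/h
Outlet flows (mol/h): A 1045.6, B 1045.6, C 1174.4
Sensible, products 25→208 °C: 82351 kJ/h
Q = ΔH = -91492 kJ/h = -25.414 kW
Heat removed = 25.414 kW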